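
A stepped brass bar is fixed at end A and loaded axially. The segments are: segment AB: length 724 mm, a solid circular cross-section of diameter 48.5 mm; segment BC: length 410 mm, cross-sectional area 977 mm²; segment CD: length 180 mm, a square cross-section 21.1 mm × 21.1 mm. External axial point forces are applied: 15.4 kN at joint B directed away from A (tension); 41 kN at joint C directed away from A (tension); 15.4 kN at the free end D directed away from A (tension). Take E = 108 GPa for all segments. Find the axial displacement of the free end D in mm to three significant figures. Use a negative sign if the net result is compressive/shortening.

0.537 mm

Internal axial forces (sectioning from the free end, tension +): N_CD = 15.4 kN, N_BC = 56.4 kN, N_AB = 71.8 kN.
A_AB = 1847 mm².
A_CD = 445.2 mm².
δ_AB = 71800·724/(1847·108000) = 0.2605 mm
δ_BC = 56400·410/(977·108000) = 0.2192 mm
δ_CD = 15400·180/(445.2·108000) = 0.05765 mm
δ = Σδ_i = 0.5373 mm.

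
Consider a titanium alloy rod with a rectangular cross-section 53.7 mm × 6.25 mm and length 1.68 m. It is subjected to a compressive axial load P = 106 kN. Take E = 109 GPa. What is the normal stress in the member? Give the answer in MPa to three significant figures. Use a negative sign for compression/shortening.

A = 335.6 mm².
σ = N/A = -106000/335.6 = -315.8 MPa.

-316 MPa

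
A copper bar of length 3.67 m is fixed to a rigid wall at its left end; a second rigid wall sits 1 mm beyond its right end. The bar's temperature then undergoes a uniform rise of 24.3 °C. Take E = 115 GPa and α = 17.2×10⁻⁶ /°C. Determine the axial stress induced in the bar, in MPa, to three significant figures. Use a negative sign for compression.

-16.7 MPa

Free thermal expansion αLΔT = 17.2e-6 · 3670 · 24.3 = 1.534 mm.
The walls engage after the gap closes; constrained expansion = 1.534 − 1 = 0.5339 mm.
The walls impose strain ε = −(0.5339)/3670 = -1.4548e-04; σ = Eε = 115000 · -1.4548e-04 = -16.73 MPa.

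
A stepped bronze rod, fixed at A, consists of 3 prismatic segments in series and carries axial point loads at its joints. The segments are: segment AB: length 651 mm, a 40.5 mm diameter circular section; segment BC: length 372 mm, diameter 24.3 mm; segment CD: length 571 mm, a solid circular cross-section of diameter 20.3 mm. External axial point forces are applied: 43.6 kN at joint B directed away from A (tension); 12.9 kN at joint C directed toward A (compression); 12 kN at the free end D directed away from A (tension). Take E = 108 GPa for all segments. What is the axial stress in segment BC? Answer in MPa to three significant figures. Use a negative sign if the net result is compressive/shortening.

-1.94 MPa

Internal axial forces (sectioning from the free end, tension +): N_CD = 12 kN, N_BC = -0.9 kN, N_AB = 42.7 kN.
A_BC = 463.8 mm².
σ_BC = N_BC/A_BC = -900/463.8 = -1.941 MPa.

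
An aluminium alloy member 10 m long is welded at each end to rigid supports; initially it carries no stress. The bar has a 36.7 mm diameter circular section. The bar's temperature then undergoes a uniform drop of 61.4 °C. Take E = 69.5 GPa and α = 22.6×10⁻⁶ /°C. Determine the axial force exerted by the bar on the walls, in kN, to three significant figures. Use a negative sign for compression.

102 kN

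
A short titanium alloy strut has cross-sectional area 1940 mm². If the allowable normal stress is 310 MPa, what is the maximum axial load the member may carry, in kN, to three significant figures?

601 kN

P_max = σ_allow · A = 310 · 1940 = 601400 N = 601.4 kN.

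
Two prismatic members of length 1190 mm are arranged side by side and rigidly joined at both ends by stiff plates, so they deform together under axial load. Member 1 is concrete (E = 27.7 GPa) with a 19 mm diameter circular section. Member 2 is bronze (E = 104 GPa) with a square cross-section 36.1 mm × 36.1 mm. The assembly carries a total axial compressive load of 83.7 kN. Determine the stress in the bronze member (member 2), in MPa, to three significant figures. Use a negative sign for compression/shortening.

-60.7 MPa

A_1 = 283.5 mm².
A_2 = 1303 mm².
Equal strain + equilibrium ⇒ each member carries load in proportion to AE: A₁E₁ = 7854000 N, A₂E₂ = 135500000 N, ΣAE = 143400000 N.
σ₂ = P·E₂/ΣAE = -83700·104000/143400000 = -60.71 MPa.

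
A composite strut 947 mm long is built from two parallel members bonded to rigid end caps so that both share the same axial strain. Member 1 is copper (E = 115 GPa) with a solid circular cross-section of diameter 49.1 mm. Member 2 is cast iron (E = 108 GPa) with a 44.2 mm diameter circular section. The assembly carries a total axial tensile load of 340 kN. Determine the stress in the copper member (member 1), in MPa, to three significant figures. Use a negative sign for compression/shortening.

102 MPa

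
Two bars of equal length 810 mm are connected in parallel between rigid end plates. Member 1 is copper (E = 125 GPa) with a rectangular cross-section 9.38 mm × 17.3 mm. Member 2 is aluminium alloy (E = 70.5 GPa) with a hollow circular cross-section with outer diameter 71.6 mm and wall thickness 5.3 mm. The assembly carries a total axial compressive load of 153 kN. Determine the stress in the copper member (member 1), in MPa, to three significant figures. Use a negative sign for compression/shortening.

A_1 = 162.3 mm².
A_2 = 1104 mm².
Equal strain + equilibrium ⇒ each member carries load in proportion to AE: A₁E₁ = 20280000 N, A₂E₂ = 77830000 N, ΣAE = 98110000 N.
σ₁ = P·E₁/ΣAE = -153000·125000/98110000 = -194.9 MPa.

-195 MPa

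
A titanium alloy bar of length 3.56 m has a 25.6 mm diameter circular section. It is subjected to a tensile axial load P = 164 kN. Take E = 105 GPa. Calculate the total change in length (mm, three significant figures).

10.8 mm

A = 514.7 mm².
δ_mech = NL/(AE) = 164000·3560/(514.7·105000) = 10.8 mm.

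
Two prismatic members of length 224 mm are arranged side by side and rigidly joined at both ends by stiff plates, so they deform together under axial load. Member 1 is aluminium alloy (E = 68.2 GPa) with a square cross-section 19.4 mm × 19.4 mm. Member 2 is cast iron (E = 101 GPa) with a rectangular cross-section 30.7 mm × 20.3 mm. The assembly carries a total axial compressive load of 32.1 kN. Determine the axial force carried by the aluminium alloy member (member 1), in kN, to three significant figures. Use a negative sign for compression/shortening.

-9.30 kN

A_1 = 376.4 mm².
A_2 = 623.2 mm².
Equal strain + equilibrium ⇒ each member carries load in proportion to AE: A₁E₁ = 25670000 N, A₂E₂ = 62940000 N, ΣAE = 88610000 N.
F₁ = P·A₁E₁/ΣAE = -32100·25670000/88610000 = -9298 N.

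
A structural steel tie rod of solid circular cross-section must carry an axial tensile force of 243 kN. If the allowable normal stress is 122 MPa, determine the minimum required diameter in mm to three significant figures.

50.4 mm

Required area A ≥ P/σ_allow = 243000/122 = 1992 mm².
For a solid circular section, d ≥ √(4A/π) = 50.36 mm.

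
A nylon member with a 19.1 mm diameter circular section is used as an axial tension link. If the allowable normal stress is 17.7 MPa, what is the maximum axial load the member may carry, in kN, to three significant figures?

5.07 kN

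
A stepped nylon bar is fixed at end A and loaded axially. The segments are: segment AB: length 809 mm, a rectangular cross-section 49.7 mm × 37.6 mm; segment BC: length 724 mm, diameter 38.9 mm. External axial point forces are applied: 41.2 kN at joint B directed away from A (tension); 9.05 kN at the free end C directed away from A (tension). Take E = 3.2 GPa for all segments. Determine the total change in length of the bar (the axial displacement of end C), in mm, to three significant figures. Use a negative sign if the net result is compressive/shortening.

Internal axial forces (sectioning from the free end, tension +): N_BC = 9.05 kN, N_AB = 50.25 kN.
A_AB = 1869 mm².
A_BC = 1188 mm².
δ_AB = 50250·809/(1869·3200) = 6.798 mm
δ_BC = 9050·724/(1188·3200) = 1.723 mm
δ = Σδ_i = 8.521 mm.

8.52 mm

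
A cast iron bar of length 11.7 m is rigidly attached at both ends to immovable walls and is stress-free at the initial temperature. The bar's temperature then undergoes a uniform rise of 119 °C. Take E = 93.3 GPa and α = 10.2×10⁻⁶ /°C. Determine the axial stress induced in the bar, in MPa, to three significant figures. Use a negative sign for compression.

Free thermal expansion αLΔT = 10.2e-6 · 11700 · 119 = 14.2 mm.
The walls impose strain ε = −(14.2)/11700 = -1.2138e-03; σ = Eε = 93300 · -1.2138e-03 = -113.2 MPa.

-113 MPa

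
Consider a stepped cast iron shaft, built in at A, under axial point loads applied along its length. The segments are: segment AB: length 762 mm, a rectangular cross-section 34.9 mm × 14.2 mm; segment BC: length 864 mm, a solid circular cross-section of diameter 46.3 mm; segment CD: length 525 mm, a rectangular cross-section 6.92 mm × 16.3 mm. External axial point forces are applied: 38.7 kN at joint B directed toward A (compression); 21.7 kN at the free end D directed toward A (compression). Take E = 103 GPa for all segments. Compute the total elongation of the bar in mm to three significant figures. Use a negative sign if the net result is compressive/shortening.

-1.99 mm

Internal axial forces (sectioning from the free end, tension +): N_CD = -21.7 kN, N_BC = -21.7 kN, N_AB = -60.4 kN.
A_AB = 495.6 mm².
A_BC = 1684 mm².
A_CD = 112.8 mm².
δ_AB = -60400·762/(495.6·103000) = -0.9017 mm
δ_BC = -21700·864/(1684·103000) = -0.1081 mm
δ_CD = -21700·525/(112.8·103000) = -0.9806 mm
δ = Σδ_i = -1.99 mm.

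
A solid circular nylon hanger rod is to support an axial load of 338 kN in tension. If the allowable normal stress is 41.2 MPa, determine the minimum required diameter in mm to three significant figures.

102 mm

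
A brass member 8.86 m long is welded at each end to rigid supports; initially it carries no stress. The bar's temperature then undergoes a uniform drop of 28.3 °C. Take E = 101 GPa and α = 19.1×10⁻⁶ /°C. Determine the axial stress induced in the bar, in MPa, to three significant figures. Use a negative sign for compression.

Free thermal expansion αLΔT = 19.1e-6 · 8860 · -28.3 = -4.789 mm.
The walls impose strain ε = −(-4.789)/8860 = 5.4053e-04; σ = Eε = 101000 · 5.4053e-04 = 54.59 MPa.

54.6 MPa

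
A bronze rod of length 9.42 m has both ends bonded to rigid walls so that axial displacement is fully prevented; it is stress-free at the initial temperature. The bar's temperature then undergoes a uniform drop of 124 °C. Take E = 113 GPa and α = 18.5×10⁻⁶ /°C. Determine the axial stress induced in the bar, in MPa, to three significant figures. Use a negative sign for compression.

259 MPa

Free thermal expansion αLΔT = 18.5e-6 · 9420 · -124 = -21.61 mm.
The walls impose strain ε = −(-21.61)/9420 = 2.2940e-03; σ = Eε = 113000 · 2.2940e-03 = 259.2 MPa.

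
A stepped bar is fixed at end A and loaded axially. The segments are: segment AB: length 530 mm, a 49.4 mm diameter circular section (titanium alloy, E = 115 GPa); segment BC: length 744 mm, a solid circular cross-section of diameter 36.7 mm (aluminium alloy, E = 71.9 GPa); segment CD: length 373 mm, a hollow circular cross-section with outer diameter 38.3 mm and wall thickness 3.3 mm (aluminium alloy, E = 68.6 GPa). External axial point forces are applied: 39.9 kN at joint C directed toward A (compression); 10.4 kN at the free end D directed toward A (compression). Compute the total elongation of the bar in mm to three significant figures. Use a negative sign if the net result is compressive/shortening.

-0.769 mm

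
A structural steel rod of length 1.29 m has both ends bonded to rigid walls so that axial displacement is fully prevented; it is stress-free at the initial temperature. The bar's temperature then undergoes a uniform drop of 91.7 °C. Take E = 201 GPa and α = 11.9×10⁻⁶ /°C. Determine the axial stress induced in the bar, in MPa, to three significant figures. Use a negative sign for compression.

219 MPa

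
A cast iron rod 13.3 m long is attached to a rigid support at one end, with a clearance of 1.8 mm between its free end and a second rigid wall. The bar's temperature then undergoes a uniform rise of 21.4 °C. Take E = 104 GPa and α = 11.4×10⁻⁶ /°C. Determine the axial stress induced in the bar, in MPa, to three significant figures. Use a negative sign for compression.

-11.3 MPa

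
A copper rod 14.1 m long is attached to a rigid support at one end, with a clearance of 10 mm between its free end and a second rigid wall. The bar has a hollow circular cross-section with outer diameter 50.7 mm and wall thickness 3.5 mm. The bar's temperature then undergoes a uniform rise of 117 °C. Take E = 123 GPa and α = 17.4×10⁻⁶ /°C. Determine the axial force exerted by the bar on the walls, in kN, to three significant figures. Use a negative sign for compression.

Free thermal expansion αLΔT = 17.4e-6 · 14100 · 117 = 28.7 mm.
The walls engage after the gap closes; constrained expansion = 28.7 − 10 = 18.7 mm.
The walls impose strain ε = −(18.7)/14100 = -1.3266e-03; σ = Eε = 123000 · -1.3266e-03 = -163.2 MPa.
Wall reaction R = σ·A = -163.2·519 = -84680 N = -84.68 kN.

-84.7 kN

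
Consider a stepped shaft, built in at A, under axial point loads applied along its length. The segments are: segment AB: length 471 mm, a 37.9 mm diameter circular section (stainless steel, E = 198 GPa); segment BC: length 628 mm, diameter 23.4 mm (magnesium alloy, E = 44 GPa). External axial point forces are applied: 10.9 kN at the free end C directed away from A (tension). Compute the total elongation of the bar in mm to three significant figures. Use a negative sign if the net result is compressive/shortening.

Internal axial forces (sectioning from the free end, tension +): N_BC = 10.9 kN, N_AB = 10.9 kN.
A_AB = 1128 mm².
A_BC = 430.1 mm².
δ_AB = 10900·471/(1128·198000) = 0.02298 mm
δ_BC = 10900·628/(430.1·44000) = 0.3618 mm
δ = Σδ_i = 0.3847 mm.

0.385 mm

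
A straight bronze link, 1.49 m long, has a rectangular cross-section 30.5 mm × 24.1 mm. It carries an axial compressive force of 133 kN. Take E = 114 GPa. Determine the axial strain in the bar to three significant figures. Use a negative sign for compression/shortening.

A = 735.1 mm².
σ = N/A = -180.9 MPa; ε = σ/E = -180.9/114000 = -1.587e-03.

-0.00159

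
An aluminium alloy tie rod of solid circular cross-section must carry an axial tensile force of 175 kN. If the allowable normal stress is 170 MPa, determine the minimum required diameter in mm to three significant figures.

36.2 mm

Required area A ≥ P/σ_allow = 175000/170 = 1029 mm².
For a solid circular section, d ≥ √(4A/π) = 36.2 mm.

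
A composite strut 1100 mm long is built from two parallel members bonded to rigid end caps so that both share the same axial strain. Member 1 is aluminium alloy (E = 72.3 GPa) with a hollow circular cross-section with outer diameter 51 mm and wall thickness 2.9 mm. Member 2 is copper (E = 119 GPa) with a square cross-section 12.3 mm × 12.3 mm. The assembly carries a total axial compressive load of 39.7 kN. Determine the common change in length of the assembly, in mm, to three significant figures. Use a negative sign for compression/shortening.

-0.879 mm

A_1 = 438.2 mm².
A_2 = 151.3 mm².
Equal strain + equilibrium ⇒ each member carries load in proportion to AE: A₁E₁ = 31680000 N, A₂E₂ = 18000000 N, ΣAE = 49690000 N.
δ = PL/ΣAE = -39700·1100/49690000 = -0.8789 mm.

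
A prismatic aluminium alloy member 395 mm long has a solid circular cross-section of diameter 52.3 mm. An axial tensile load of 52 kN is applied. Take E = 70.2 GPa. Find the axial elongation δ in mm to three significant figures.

0.136 mm

A = 2148 mm².
δ_mech = NL/(AE) = 52000·395/(2148·70200) = 0.1362 mm.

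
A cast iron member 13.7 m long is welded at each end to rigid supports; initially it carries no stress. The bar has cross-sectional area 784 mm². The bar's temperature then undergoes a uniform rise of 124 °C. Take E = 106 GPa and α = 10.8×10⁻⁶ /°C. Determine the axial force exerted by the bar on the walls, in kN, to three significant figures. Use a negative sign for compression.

Free thermal expansion αLΔT = 10.8e-6 · 13700 · 124 = 18.35 mm.
The walls impose strain ε = −(18.35)/13700 = -1.3392e-03; σ = Eε = 106000 · -1.3392e-03 = -142 MPa.
Wall reaction R = σ·A = -142·784 = -111300 N = -111.3 kN.

-111 kN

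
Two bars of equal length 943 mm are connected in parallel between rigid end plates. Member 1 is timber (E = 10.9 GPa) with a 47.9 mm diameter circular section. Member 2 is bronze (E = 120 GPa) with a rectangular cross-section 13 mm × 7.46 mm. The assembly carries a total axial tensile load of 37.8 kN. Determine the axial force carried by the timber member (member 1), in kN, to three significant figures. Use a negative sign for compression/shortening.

A_1 = 1802 mm².
A_2 = 96.98 mm².
Equal strain + equilibrium ⇒ each member carries load in proportion to AE: A₁E₁ = 19640000 N, A₂E₂ = 11640000 N, ΣAE = 31280000 N.
F₁ = P·A₁E₁/ΣAE = 37800·19640000/31280000 = 23740 N.

23.7 kN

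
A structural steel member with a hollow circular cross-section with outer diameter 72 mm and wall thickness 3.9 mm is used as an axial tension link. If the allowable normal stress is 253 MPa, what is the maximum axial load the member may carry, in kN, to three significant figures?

A = 834.4 mm².
P_max = σ_allow · A = 253 · 834.4 = 211100 N = 211.1 kN.

211 kN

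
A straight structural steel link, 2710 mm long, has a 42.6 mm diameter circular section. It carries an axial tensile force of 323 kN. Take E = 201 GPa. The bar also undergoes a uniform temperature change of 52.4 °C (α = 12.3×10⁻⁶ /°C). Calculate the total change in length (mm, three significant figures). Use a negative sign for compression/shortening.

A = 1425 mm².
δ_mech = NL/(AE) = 323000·2710/(1425·201000) = 3.055 mm.
δ_thermal = αLΔT = 12.3e-6·2710·52.4 = 1.747 mm.
δ = δ_mech + δ_thermal = 4.802 mm.

4.80 mm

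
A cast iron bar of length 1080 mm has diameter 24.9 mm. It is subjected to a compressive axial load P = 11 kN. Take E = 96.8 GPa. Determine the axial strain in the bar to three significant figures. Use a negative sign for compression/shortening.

A = 487 mm².
σ = N/A = -22.59 MPa; ε = σ/E = -22.59/96800 = -2.334e-04.

-2.33e-04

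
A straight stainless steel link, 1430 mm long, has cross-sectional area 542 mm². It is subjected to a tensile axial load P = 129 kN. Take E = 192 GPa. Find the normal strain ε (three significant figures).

0.00124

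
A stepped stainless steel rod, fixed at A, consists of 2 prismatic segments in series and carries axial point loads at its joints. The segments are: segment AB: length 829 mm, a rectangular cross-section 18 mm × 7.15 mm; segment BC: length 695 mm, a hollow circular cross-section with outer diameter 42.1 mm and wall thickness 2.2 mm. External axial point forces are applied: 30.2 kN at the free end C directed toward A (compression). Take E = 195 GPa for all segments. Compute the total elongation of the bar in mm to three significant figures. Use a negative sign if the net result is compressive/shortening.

-1.39 mm

Internal axial forces (sectioning from the free end, tension +): N_BC = -30.2 kN, N_AB = -30.2 kN.
A_AB = 128.7 mm².
A_BC = 275.8 mm².
δ_AB = -30200·829/(128.7·195000) = -0.9976 mm
δ_BC = -30200·695/(275.8·195000) = -0.3903 mm
δ = Σδ_i = -1.388 mm.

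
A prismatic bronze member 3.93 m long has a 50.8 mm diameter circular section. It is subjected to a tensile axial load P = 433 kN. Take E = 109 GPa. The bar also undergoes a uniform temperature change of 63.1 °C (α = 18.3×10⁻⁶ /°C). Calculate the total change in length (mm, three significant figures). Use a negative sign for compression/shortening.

12.2 mm

A = 2027 mm².
δ_mech = NL/(AE) = 433000·3930/(2027·109000) = 7.703 mm.
δ_thermal = αLΔT = 18.3e-6·3930·63.1 = 4.538 mm.
δ = δ_mech + δ_thermal = 12.24 mm.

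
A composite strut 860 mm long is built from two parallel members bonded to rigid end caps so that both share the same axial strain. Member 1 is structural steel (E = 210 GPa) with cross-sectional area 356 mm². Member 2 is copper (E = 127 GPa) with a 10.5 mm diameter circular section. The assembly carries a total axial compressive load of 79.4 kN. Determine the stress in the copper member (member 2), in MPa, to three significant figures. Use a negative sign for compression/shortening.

-118 MPa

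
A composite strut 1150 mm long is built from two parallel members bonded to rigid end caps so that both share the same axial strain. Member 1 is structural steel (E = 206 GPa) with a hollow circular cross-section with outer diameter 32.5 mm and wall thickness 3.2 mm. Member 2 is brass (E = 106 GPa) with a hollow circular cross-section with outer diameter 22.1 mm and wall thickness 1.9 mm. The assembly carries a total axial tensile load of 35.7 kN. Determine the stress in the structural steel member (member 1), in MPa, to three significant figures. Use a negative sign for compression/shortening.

A_1 = 294.6 mm².
A_2 = 120.6 mm².
Equal strain + equilibrium ⇒ each member carries load in proportion to AE: A₁E₁ = 60680000 N, A₂E₂ = 12780000 N, ΣAE = 73460000 N.
σ₁ = P·E₁/ΣAE = 35700·206000/73460000 = 100.1 MPa.

100 MPa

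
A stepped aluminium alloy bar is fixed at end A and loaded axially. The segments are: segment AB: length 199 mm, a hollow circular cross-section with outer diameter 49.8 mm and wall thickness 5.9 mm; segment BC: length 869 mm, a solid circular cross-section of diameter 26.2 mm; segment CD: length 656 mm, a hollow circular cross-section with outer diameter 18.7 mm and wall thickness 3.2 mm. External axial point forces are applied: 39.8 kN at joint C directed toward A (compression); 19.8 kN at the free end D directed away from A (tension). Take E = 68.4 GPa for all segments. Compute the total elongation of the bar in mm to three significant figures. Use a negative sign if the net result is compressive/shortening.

Internal axial forces (sectioning from the free end, tension +): N_CD = 19.8 kN, N_BC = -20 kN, N_AB = -20 kN.
A_AB = 813.7 mm².
A_BC = 539.1 mm².
A_CD = 155.8 mm².
δ_AB = -20000·199/(813.7·68400) = -0.07151 mm
δ_BC = -20000·869/(539.1·68400) = -0.4713 mm
δ_CD = 19800·656/(155.8·68400) = 1.219 mm
δ = Σδ_i = 0.6758 mm.

0.676 mm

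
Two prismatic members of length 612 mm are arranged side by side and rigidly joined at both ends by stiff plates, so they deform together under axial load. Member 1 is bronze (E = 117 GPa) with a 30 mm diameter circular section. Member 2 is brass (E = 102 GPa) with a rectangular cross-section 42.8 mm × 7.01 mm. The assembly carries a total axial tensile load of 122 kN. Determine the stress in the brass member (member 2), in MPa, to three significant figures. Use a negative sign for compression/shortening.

110 MPa

A_1 = 706.9 mm².
A_2 = 300 mm².
Equal strain + equilibrium ⇒ each member carries load in proportion to AE: A₁E₁ = 82700000 N, A₂E₂ = 30600000 N, ΣAE = 113300000 N.
σ₂ = P·E₂/ΣAE = 122000·102000/113300000 = 109.8 MPa.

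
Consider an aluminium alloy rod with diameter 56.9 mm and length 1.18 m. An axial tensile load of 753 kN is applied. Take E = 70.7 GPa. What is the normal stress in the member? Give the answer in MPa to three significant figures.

296 MPa

A = 2543 mm².
σ = N/A = 753000/2543 = 296.1 MPa.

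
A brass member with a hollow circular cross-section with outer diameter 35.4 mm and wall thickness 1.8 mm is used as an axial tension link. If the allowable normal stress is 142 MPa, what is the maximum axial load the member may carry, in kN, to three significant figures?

A = 190 mm².
P_max = σ_allow · A = 142 · 190 = 26980 N = 26.98 kN.

27.0 kN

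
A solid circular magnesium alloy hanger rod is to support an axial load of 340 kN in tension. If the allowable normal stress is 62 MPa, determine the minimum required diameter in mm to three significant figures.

Required area A ≥ P/σ_allow = 340000/62 = 5484 mm².
For a solid circular section, d ≥ √(4A/π) = 83.56 mm.

83.6 mm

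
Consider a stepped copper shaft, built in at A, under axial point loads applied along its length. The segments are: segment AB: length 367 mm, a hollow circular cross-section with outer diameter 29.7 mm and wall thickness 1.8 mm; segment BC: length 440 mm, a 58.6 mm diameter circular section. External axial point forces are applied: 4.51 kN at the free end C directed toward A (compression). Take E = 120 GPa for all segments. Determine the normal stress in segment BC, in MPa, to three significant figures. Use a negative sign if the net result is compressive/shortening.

Internal axial forces (sectioning from the free end, tension +): N_BC = -4.51 kN, N_AB = -4.51 kN.
A_BC = 2697 mm².
σ_BC = N_BC/A_BC = -4510/2697 = -1.672 MPa.

-1.67 MPa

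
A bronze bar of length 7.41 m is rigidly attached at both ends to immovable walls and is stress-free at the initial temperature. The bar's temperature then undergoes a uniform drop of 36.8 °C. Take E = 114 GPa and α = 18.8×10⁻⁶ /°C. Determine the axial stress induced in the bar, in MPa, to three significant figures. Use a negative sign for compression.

78.9 MPa

Free thermal expansion αLΔT = 18.8e-6 · 7410 · -36.8 = -5.127 mm.
The walls impose strain ε = −(-5.127)/7410 = 6.9184e-04; σ = Eε = 114000 · 6.9184e-04 = 78.87 MPa.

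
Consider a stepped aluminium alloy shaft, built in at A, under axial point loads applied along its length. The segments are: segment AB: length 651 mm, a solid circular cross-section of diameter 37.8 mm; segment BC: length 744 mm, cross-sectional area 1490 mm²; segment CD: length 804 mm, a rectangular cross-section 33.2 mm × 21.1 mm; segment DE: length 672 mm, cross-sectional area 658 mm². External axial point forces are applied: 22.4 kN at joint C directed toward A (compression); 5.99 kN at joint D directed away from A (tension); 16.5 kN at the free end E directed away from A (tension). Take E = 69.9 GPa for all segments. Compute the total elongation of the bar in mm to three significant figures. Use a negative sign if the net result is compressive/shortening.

0.612 mm

Internal axial forces (sectioning from the free end, tension +): N_DE = 16.5 kN, N_CD = 22.49 kN, N_BC = 0.09 kN, N_AB = 0.09 kN.
A_AB = 1122 mm².
A_CD = 700.5 mm².
δ_AB = 90·651/(1122·69900) = 0.0007469 mm
δ_BC = 90·744/(1490·69900) = 0.0006429 mm
δ_CD = 22490·804/(700.5·69900) = 0.3693 mm
δ_DE = 16500·672/(658·69900) = 0.2411 mm
δ = Σδ_i = 0.6117 mm.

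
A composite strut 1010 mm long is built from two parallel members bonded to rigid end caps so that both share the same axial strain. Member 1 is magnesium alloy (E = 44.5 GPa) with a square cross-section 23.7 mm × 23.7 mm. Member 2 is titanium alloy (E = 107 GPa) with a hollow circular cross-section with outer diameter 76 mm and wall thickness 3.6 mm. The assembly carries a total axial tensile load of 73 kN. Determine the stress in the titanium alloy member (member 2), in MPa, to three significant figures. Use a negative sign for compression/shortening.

A_1 = 561.7 mm².
A_2 = 818.8 mm².
Equal strain + equilibrium ⇒ each member carries load in proportion to AE: A₁E₁ = 25000000 N, A₂E₂ = 87610000 N, ΣAE = 112600000 N.
σ₂ = P·E₂/ΣAE = 73000·107000/112600000 = 69.36 MPa.

69.4 MPa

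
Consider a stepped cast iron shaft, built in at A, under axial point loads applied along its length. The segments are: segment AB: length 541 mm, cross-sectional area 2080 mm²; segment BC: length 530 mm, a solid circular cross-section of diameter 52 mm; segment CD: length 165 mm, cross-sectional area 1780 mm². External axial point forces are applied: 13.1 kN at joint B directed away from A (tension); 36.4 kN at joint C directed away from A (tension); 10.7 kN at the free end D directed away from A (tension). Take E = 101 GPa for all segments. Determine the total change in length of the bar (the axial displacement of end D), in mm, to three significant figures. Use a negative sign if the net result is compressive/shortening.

Internal axial forces (sectioning from the free end, tension +): N_CD = 10.7 kN, N_BC = 47.1 kN, N_AB = 60.2 kN.
A_BC = 2124 mm².
δ_AB = 60200·541/(2080·101000) = 0.155 mm
δ_BC = 47100·530/(2124·101000) = 0.1164 mm
δ_CD = 10700·165/(1780·101000) = 0.00982 mm
δ = Σδ_i = 0.2812 mm.

0.281 mm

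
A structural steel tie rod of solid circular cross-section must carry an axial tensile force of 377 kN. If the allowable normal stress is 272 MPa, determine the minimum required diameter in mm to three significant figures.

42.0 mm

Required area A ≥ P/σ_allow = 377000/272 = 1386 mm².
For a solid circular section, d ≥ √(4A/π) = 42.01 mm.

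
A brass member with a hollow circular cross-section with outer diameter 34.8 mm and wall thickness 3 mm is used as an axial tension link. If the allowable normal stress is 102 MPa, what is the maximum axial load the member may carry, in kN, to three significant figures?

A = 299.7 mm².
P_max = σ_allow · A = 102 · 299.7 = 30570 N = 30.57 kN.

30.6 kN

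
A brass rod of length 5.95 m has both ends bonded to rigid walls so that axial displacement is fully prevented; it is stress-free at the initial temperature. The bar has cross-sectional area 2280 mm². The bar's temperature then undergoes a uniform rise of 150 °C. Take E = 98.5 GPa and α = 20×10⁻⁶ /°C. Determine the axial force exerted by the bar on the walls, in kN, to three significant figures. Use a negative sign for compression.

Free thermal expansion αLΔT = 20e-6 · 5950 · 150 = 17.85 mm.
The walls impose strain ε = −(17.85)/5950 = -3.0000e-03; σ = Eε = 98500 · -3.0000e-03 = -295.5 MPa.
Wall reaction R = σ·A = -295.5·2280 = -673700 N = -673.7 kN.

-674 kN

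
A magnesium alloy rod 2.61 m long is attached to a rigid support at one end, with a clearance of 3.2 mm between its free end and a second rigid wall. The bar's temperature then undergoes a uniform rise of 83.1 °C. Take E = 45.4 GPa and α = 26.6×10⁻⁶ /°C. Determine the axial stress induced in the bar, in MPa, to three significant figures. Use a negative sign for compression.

-44.7 MPa

Free thermal expansion αLΔT = 26.6e-6 · 2610 · 83.1 = 5.769 mm.
The walls engage after the gap closes; constrained expansion = 5.769 − 3.2 = 2.569 mm.
The walls impose strain ε = −(2.569)/2610 = -9.8441e-04; σ = Eε = 45400 · -9.8441e-04 = -44.69 MPa.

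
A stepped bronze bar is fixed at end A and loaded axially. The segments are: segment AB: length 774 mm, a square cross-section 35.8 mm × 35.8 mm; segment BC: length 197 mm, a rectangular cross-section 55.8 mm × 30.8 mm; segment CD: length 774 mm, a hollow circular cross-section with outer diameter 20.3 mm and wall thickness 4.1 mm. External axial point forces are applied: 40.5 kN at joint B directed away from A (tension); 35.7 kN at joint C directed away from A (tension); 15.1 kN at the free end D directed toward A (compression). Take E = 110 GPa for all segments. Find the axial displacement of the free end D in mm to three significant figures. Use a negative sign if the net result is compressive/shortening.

Internal axial forces (sectioning from the free end, tension +): N_CD = -15.1 kN, N_BC = 20.6 kN, N_AB = 61.1 kN.
A_AB = 1282 mm².
A_BC = 1719 mm².
A_CD = 208.7 mm².
δ_AB = 61100·774/(1282·110000) = 0.3354 mm
δ_BC = 20600·197/(1719·110000) = 0.02147 mm
δ_CD = -15100·774/(208.7·110000) = -0.5092 mm
δ = Σδ_i = -0.1523 mm.

-0.152 mm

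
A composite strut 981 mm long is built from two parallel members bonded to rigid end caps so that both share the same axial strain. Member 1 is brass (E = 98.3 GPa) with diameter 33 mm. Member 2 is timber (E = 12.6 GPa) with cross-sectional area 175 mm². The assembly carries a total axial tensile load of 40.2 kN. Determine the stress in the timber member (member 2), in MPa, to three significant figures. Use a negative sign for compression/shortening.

5.87 MPa

A_1 = 855.3 mm².
Equal strain + equilibrium ⇒ each member carries load in proportion to AE: A₁E₁ = 84080000 N, A₂E₂ = 2205000 N, ΣAE = 86280000 N.
σ₂ = P·E₂/ΣAE = 40200·12600/86280000 = 5.871 MPa.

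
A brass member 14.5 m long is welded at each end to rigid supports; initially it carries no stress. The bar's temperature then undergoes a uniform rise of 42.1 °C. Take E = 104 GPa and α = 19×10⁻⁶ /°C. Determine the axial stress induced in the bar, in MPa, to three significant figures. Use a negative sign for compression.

-83.2 MPa

Free thermal expansion αLΔT = 19e-6 · 14500 · 42.1 = 11.6 mm.
The walls impose strain ε = −(11.6)/14500 = -7.9990e-04; σ = Eε = 104000 · -7.9990e-04 = -83.19 MPa.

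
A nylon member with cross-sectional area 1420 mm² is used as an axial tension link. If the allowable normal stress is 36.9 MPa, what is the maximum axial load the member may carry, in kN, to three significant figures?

P_max = σ_allow · A = 36.9 · 1420 = 52400 N = 52.4 kN.

52.4 kN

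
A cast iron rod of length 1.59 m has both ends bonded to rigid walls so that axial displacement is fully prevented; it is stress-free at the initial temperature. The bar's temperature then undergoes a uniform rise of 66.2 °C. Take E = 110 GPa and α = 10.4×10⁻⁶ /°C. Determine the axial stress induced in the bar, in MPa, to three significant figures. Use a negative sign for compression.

Free thermal expansion αLΔT = 10.4e-6 · 1590 · 66.2 = 1.095 mm.
The walls impose strain ε = −(1.095)/1590 = -6.8848e-04; σ = Eε = 110000 · -6.8848e-04 = -75.73 MPa.

-75.7 MPa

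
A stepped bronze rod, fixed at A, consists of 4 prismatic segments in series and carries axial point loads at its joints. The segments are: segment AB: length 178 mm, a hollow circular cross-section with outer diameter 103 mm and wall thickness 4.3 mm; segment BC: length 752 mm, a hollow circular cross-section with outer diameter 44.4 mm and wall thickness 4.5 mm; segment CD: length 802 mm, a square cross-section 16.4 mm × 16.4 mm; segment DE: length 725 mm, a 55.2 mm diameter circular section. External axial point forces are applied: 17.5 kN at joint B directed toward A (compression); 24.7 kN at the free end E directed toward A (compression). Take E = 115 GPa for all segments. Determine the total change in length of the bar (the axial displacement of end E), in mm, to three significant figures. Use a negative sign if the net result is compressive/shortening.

-1.04 mm

Internal axial forces (sectioning from the free end, tension +): N_DE = -24.7 kN, N_CD = -24.7 kN, N_BC = -24.7 kN, N_AB = -42.2 kN.
A_AB = 1333 mm².
A_BC = 564.1 mm².
A_CD = 269 mm².
A_DE = 2393 mm².
δ_AB = -42200·178/(1333·115000) = -0.04899 mm
δ_BC = -24700·752/(564.1·115000) = -0.2863 mm
δ_CD = -24700·802/(269·115000) = -0.6405 mm
δ_DE = -24700·725/(2393·115000) = -0.06507 mm
δ = Σδ_i = -1.041 mm.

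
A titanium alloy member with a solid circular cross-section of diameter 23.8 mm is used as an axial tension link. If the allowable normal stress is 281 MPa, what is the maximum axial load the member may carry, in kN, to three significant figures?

125 kN

A = 444.9 mm².
P_max = σ_allow · A = 281 · 444.9 = 125000 N = 125 kN.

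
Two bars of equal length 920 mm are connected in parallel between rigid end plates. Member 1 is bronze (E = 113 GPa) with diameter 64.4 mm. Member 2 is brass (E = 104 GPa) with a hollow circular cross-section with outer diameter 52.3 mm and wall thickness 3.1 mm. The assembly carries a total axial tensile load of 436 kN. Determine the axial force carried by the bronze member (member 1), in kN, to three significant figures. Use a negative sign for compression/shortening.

384 kN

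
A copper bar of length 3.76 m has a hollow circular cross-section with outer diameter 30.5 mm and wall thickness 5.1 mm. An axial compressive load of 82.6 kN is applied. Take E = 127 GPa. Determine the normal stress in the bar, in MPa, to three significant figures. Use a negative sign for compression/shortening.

A = 407 mm².
σ = N/A = -82600/407 = -203 MPa.

-203 MPa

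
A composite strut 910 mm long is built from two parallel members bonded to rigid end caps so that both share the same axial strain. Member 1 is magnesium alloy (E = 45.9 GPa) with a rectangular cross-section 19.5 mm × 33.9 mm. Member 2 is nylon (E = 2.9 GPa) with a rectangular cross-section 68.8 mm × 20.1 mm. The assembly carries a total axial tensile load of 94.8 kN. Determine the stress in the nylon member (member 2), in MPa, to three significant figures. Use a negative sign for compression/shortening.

8.00 MPa

A_1 = 661 mm².
A_2 = 1383 mm².
Equal strain + equilibrium ⇒ each member carries load in proportion to AE: A₁E₁ = 30340000 N, A₂E₂ = 4010000 N, ΣAE = 34350000 N.
σ₂ = P·E₂/ΣAE = 94800·2900/34350000 = 8.003 MPa.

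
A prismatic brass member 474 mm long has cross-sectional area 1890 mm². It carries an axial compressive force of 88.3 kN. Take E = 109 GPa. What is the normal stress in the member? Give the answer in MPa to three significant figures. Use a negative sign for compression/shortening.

σ = N/A = -88300/1890 = -46.72 MPa.

-46.7 MPa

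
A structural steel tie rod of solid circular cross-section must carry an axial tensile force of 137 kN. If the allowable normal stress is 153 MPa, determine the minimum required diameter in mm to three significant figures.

Required area A ≥ P/σ_allow = 137000/153 = 895.4 mm².
For a solid circular section, d ≥ √(4A/π) = 33.77 mm.

33.8 mm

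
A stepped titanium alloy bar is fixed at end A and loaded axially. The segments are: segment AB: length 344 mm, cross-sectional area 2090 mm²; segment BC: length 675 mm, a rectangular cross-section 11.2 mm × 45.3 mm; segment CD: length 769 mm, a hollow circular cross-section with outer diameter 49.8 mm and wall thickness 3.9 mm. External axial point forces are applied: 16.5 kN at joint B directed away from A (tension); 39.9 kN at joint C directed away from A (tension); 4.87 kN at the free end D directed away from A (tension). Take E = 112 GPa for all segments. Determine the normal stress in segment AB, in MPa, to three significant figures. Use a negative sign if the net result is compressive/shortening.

29.3 MPa

Internal axial forces (sectioning from the free end, tension +): N_CD = 4.87 kN, N_BC = 44.77 kN, N_AB = 61.27 kN.
σ_AB = N_AB/A_AB = 61270/2090 = 29.32 MPa.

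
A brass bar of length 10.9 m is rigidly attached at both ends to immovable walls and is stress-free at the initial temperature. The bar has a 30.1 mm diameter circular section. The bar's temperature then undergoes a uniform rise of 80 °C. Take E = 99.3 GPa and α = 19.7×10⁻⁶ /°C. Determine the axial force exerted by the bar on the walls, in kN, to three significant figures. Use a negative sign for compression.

Free thermal expansion αLΔT = 19.7e-6 · 10900 · 80 = 17.18 mm.
The walls impose strain ε = −(17.18)/10900 = -1.5760e-03; σ = Eε = 99300 · -1.5760e-03 = -156.5 MPa.
Wall reaction R = σ·A = -156.5·711.6 = -111400 N = -111.4 kN.

-111 kN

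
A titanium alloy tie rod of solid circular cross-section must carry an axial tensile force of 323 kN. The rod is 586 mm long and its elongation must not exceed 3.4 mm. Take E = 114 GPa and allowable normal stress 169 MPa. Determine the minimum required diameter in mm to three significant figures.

49.3 mm

Required area A ≥ P/σ_allow = 323000/169 = 1911 mm².
For a solid circular section, d ≥ √(4A/π) = 49.33 mm.
Elongation limit: A ≥ PL/(Eδ_allow) = 323000·586/(114000·3.4) = 488.3 mm² ⇒ d ≥ 24.94 mm.
The stress limit governs.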